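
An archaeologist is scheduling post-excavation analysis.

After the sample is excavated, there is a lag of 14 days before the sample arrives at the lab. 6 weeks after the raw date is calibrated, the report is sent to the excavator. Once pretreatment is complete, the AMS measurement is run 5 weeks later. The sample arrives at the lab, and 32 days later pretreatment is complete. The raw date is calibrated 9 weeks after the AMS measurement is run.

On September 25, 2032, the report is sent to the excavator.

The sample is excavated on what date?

The report is sent to the excavator: Sep 25, 2032.
The raw date is calibrated: Sep 25, 2032 − 6 weeks = Aug 14, 2032.
The AMS measurement is run: Aug 14, 2032 − 9 weeks = Jun 12, 2032.
Pretreatment is complete: Jun 12, 2032 − 5 weeks = May 8, 2032.
The sample arrives at the lab: May 8, 2032 − 32 days = Apr 6, 2032.
The sample is excavated: Apr 6, 2032 − 14 days = Mar 23, 2032.

March 23, 2032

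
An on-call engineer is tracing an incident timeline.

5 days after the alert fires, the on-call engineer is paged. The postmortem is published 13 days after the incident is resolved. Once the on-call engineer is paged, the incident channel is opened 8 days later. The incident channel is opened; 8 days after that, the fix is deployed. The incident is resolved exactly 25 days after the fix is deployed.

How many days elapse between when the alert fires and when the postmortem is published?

59 days

Causal path: the alert fires → the on-call engineer is paged → the incident channel is opened → the fix is deployed → the incident is resolved → the postmortem is published.
Total delay along the path: 5 + 8 + 8 + 25 + 13 = 59 days.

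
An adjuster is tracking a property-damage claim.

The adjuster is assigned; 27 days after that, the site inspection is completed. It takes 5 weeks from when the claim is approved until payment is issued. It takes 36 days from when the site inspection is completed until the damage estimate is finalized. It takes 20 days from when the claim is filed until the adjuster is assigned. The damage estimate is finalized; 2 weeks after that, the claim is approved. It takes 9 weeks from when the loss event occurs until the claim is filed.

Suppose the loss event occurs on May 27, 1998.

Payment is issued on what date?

The loss event occurs: May 27, 1998.
The claim is filed: May 27, 1998 + 9 weeks = Jul 29, 1998.
The adjuster is assigned: Jul 29, 1998 + 20 days = Aug 18, 1998.
The site inspection is completed: Aug 18, 1998 + 27 days = Sep 14, 1998.
The damage estimate is finalized: Sep 14, 1998 + 36 days = Oct 20, 1998.
The claim is approved: Oct 20, 1998 + 2 weeks = Nov 3, 1998.
Payment is issued: Nov 3, 1998 + 5 weeks = Dec 8, 1998.

Dec 8, 1998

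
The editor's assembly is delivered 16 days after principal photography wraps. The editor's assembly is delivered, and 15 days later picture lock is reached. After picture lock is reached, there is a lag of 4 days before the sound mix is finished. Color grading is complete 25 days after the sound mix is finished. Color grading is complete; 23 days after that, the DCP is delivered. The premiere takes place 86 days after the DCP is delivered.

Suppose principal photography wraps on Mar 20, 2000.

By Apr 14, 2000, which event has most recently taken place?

The editor's assembly is delivered

Principal photography wraps: Mar 20, 2000.
The editor's assembly is delivered: Mar 20, 2000 + 16 days = Apr 5, 2000.
Picture lock is reached: Apr 5, 2000 + 15 days = Apr 20, 2000.
The sound mix is finished: Apr 20, 2000 + 4 days = Apr 24, 2000.
Color grading is complete: Apr 24, 2000 + 25 days = May 19, 2000.
The DCP is delivered: May 19, 2000 + 23 days = Jun 11, 2000.
The premiere takes place: Jun 11, 2000 + 86 days = Sep 5, 2000.
Apr 14, 2000 falls between when the editor's assembly is delivered (Apr 5, 2000) and when picture lock is reached (Apr 20, 2000).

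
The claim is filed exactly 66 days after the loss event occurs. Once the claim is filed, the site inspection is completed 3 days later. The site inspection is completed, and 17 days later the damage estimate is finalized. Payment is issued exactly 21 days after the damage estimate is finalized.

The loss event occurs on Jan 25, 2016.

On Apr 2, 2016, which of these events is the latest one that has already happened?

The claim is filed

The loss event occurs: Jan 25, 2016.
The claim is filed: Jan 25, 2016 + 66 days = Mar 31, 2016.
The site inspection is completed: Mar 31, 2016 + 3 days = Apr 3, 2016.
The damage estimate is finalized: Apr 3, 2016 + 17 days = Apr 20, 2016.
Payment is issued: Apr 20, 2016 + 21 days = May 11, 2016.
Apr 2, 2016 falls between when the claim is filed (Mar 31, 2016) and when the site inspection is completed (Apr 3, 2016).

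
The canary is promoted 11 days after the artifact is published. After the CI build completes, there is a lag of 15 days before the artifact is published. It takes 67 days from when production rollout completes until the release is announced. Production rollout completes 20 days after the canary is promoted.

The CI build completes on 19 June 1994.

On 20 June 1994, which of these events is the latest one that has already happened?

The CI build completes

The CI build completes: Jun 19, 1994.
The artifact is published: Jun 19, 1994 + 15 days = Jul 4, 1994.
The canary is promoted: Jul 4, 1994 + 11 days = Jul 15, 1994.
Production rollout completes: Jul 15, 1994 + 20 days = Aug 4, 1994.
The release is announced: Aug 4, 1994 + 67 days = Oct 10, 1994.
Jun 20, 1994 falls between when the CI build completes (Jun 19, 1994) and when the artifact is published (Jul 4, 1994).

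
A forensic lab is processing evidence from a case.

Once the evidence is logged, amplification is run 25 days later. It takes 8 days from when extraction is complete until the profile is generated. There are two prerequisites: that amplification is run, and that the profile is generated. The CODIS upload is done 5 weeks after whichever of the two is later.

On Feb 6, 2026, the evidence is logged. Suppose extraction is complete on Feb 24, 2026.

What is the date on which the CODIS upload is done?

The evidence is logged: Feb 6, 2026.
Amplification is run: Feb 6, 2026 + 25 days = Mar 3, 2026.
Extraction is complete: Feb 24, 2026.
The profile is generated: Feb 24, 2026 + 8 days = Mar 4, 2026.
Both prerequisites met — amplification is run (Mar 3, 2026), the profile is generated (Mar 4, 2026); the later is Mar 4, 2026.
The CODIS upload is done: Mar 4, 2026 + 5 weeks = Apr 8, 2026.

Apr 8, 2026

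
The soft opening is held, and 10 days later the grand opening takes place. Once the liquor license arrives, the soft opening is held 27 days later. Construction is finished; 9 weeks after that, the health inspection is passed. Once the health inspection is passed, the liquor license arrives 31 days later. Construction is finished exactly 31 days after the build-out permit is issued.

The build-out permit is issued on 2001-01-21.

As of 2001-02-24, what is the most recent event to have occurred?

Construction is finished

The build-out permit is issued: Jan 21, 2001.
Construction is finished: Jan 21, 2001 + 31 days = Feb 21, 2001.
The health inspection is passed: Feb 21, 2001 + 9 weeks = Apr 25, 2001.
The liquor license arrives: Apr 25, 2001 + 31 days = May 26, 2001.
The soft opening is held: May 26, 2001 + 27 days = Jun 22, 2001.
The grand opening takes place: Jun 22, 2001 + 10 days = Jul 2, 2001.
Feb 24, 2001 falls between when construction is finished (Feb 21, 2001) and when the health inspection is passed (Apr 25, 2001).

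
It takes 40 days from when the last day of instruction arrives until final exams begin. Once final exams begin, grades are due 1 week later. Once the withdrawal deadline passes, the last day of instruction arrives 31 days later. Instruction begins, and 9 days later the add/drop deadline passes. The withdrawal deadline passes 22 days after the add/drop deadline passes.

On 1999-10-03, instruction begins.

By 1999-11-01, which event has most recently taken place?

Instruction begins: Oct 3, 1999.
The add/drop deadline passes: Oct 3, 1999 + 9 days = Oct 12, 1999.
The withdrawal deadline passes: Oct 12, 1999 + 22 days = Nov 3, 1999.
The last day of instruction arrives: Nov 3, 1999 + 31 days = Dec 4, 1999.
Final exams begin: Dec 4, 1999 + 40 days = Jan 13, 2000.
Grades are due: Jan 13, 2000 + 1 week = Jan 20, 2000.
Nov 1, 1999 falls between when the add/drop deadline passes (Oct 12, 1999) and when the withdrawal deadline passes (Nov 3, 1999).

The add/drop deadline passes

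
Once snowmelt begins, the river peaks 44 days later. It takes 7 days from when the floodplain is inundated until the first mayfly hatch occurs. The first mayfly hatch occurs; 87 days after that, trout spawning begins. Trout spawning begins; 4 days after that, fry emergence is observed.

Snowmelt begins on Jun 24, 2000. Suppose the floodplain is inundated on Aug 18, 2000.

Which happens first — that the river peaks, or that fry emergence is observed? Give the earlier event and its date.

Snowmelt begins: Jun 24, 2000.
The river peaks: Jun 24, 2000 + 44 days = Aug 7, 2000.
The floodplain is inundated: Aug 18, 2000.
The first mayfly hatch occurs: Aug 18, 2000 + 7 days = Aug 25, 2000.
Trout spawning begins: Aug 25, 2000 + 87 days = Nov 20, 2000.
Fry emergence is observed: Nov 20, 2000 + 4 days = Nov 24, 2000.
Comparing: the river peaks on Aug 7, 2000 vs fry emergence is observed on Nov 24, 2000. Earlier: the river peaks.

The river peaks — Aug 7, 2000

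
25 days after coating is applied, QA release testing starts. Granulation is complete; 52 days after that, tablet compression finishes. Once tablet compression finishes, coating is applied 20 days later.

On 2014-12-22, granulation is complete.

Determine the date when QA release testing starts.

Granulation is complete: Dec 22, 2014.
Tablet compression finishes: Dec 22, 2014 + 52 days = Feb 12, 2015.
Coating is applied: Feb 12, 2015 + 20 days = Mar 4, 2015.
QA release testing starts: Mar 4, 2015 + 25 days = Mar 29, 2015.

2015-03-29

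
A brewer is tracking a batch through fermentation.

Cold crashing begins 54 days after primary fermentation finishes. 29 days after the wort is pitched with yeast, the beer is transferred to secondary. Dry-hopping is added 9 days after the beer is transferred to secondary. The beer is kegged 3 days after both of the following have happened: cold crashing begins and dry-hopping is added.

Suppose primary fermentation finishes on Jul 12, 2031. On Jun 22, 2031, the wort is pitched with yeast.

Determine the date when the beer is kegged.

Sep 7, 2031

Primary fermentation finishes: Jul 12, 2031.
Cold crashing begins: Jul 12, 2031 + 54 days = Sep 4, 2031.
The wort is pitched with yeast: Jun 22, 2031.
The beer is transferred to secondary: Jun 22, 2031 + 29 days = Jul 21, 2031.
Dry-hopping is added: Jul 21, 2031 + 9 days = Jul 30, 2031.
Both prerequisites met — cold crashing begins (Sep 4, 2031), dry-hopping is added (Jul 30, 2031); the later is Sep 4, 2031.
The beer is kegged: Sep 4, 2031 + 3 days = Sep 7, 2031.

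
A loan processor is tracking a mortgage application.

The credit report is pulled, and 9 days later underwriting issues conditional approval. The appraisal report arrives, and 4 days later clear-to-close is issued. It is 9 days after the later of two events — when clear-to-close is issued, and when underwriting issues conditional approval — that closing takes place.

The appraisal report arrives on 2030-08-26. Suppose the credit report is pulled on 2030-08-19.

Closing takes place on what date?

2030-09-08

The appraisal report arrives: Aug 26, 2030.
Clear-to-close is issued: Aug 26, 2030 + 4 days = Aug 30, 2030.
The credit report is pulled: Aug 19, 2030.
Underwriting issues conditional approval: Aug 19, 2030 + 9 days = Aug 28, 2030.
Both prerequisites met — clear-to-close is issued (Aug 30, 2030), underwriting issues conditional approval (Aug 28, 2030); the later is Aug 30, 2030.
Closing takes place: Aug 30, 2030 + 9 days = Sep 8, 2030.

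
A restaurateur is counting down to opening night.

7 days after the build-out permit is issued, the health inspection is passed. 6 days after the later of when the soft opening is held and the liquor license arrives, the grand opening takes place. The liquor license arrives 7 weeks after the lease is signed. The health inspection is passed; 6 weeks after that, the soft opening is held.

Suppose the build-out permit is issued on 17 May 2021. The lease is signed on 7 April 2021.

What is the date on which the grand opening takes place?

The build-out permit is issued: May 17, 2021.
The health inspection is passed: May 17, 2021 + 7 days = May 24, 2021.
The soft opening is held: May 24, 2021 + 6 weeks = Jul 5, 2021.
The lease is signed: Apr 7, 2021.
The liquor license arrives: Apr 7, 2021 + 7 weeks = May 26, 2021.
Both prerequisites met — the soft opening is held (Jul 5, 2021), the liquor license arrives (May 26, 2021); the later is Jul 5, 2021.
The grand opening takes place: Jul 5, 2021 + 6 days = Jul 11, 2021.

11 July 2021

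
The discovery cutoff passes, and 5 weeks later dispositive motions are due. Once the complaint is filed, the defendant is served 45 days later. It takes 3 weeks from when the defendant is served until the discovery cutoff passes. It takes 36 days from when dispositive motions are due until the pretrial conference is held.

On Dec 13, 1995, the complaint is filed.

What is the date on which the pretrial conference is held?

Apr 28, 1996

The complaint is filed: Dec 13, 1995.
The defendant is served: Dec 13, 1995 + 45 days = Jan 27, 1996.
The discovery cutoff passes: Jan 27, 1996 + 3 weeks = Feb 17, 1996.
Dispositive motions are due: Feb 17, 1996 + 5 weeks = Mar 23, 1996.
The pretrial conference is held: Mar 23, 1996 + 36 days = Apr 28, 1996.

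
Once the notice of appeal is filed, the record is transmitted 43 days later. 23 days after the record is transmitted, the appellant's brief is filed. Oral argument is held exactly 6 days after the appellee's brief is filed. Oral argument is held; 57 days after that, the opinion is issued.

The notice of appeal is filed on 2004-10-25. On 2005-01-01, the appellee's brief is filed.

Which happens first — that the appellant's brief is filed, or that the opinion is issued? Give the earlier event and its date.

The appellant's brief is filed — 2004-12-30

The notice of appeal is filed: Oct 25, 2004.
The record is transmitted: Oct 25, 2004 + 43 days = Dec 7, 2004.
The appellant's brief is filed: Dec 7, 2004 + 23 days = Dec 30, 2004.
The appellee's brief is filed: Jan 1, 2005.
Oral argument is held: Jan 1, 2005 + 6 days = Jan 7, 2005.
The opinion is issued: Jan 7, 2005 + 57 days = Mar 5, 2005.
Comparing: the appellant's brief is filed on Dec 30, 2004 vs the opinion is issued on Mar 5, 2005. Earlier: the appellant's brief is filed.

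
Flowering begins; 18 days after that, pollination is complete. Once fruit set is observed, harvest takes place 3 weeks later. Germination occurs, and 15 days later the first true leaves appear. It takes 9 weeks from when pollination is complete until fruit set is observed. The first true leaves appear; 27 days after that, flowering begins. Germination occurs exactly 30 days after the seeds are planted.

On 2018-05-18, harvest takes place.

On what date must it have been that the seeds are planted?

2017-11-25

Harvest takes place: May 18, 2018.
Fruit set is observed: May 18, 2018 − 3 weeks = Apr 27, 2018.
Pollination is complete: Apr 27, 2018 − 9 weeks = Feb 23, 2018.
Flowering begins: Feb 23, 2018 − 18 days = Feb 5, 2018.
The first true leaves appear: Feb 5, 2018 − 27 days = Jan 9, 2018.
Germination occurs: Jan 9, 2018 − 15 days = Dec 25, 2017.
The seeds are planted: Dec 25, 2017 − 30 days = Nov 25, 2017.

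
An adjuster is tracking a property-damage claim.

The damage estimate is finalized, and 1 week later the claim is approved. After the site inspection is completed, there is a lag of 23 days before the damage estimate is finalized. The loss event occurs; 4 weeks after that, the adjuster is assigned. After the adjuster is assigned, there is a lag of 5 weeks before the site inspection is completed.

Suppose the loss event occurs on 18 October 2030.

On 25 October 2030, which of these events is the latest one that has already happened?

The loss event occurs

The loss event occurs: Oct 18, 2030.
The adjuster is assigned: Oct 18, 2030 + 4 weeks = Nov 15, 2030.
The site inspection is completed: Nov 15, 2030 + 5 weeks = Dec 20, 2030.
The damage estimate is finalized: Dec 20, 2030 + 23 days = Jan 12, 2031.
The claim is approved: Jan 12, 2031 + 1 week = Jan 19, 2031.
Oct 25, 2030 falls between when the loss event occurs (Oct 18, 2030) and when the adjuster is assigned (Nov 15, 2030).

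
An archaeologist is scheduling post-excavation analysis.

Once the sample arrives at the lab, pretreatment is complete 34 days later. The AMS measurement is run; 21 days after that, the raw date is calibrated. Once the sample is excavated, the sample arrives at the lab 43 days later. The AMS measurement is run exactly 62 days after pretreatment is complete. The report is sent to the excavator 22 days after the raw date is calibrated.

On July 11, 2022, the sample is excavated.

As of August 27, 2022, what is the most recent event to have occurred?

The sample arrives at the lab

The sample is excavated: Jul 11, 2022.
The sample arrives at the lab: Jul 11, 2022 + 43 days = Aug 23, 2022.
Pretreatment is complete: Aug 23, 2022 + 34 days = Sep 26, 2022.
The AMS measurement is run: Sep 26, 2022 + 62 days = Nov 27, 2022.
The raw date is calibrated: Nov 27, 2022 + 21 days = Dec 18, 2022.
The report is sent to the excavator: Dec 18, 2022 + 22 days = Jan 9, 2023.
Aug 27, 2022 falls between when the sample arrives at the lab (Aug 23, 2022) and when pretreatment is complete (Sep 26, 2022).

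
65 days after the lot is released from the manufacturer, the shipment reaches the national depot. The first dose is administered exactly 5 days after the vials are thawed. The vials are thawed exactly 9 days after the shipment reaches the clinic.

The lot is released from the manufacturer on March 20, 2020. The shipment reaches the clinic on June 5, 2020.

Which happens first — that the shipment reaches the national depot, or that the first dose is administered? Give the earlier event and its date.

The shipment reaches the national depot — May 24, 2020

The lot is released from the manufacturer: Mar 20, 2020.
The shipment reaches the national depot: Mar 20, 2020 + 65 days = May 24, 2020.
The shipment reaches the clinic: Jun 5, 2020.
The vials are thawed: Jun 5, 2020 + 9 days = Jun 14, 2020.
The first dose is administered: Jun 14, 2020 + 5 days = Jun 19, 2020.
Comparing: the shipment reaches the national depot on May 24, 2020 vs the first dose is administered on Jun 19, 2020. Earlier: the shipment reaches the national depot.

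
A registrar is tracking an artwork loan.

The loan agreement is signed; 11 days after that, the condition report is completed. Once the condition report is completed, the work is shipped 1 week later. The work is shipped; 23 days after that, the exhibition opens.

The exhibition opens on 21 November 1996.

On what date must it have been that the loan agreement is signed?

The exhibition opens: Nov 21, 1996.
The work is shipped: Nov 21, 1996 − 23 days = Oct 29, 1996.
The condition report is completed: Oct 29, 1996 − 1 week = Oct 22, 1996.
The loan agreement is signed: Oct 22, 1996 − 11 days = Oct 11, 1996.

11 October 1996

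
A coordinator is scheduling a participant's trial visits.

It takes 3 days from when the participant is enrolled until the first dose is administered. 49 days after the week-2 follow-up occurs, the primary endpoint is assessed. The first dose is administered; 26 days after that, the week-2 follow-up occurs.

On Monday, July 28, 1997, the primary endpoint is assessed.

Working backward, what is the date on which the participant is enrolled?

The primary endpoint is assessed: Jul 28, 1997.
The week-2 follow-up occurs: Jul 28, 1997 − 49 days = Jun 9, 1997.
The first dose is administered: Jun 9, 1997 − 26 days = May 14, 1997.
The participant is enrolled: May 14, 1997 − 3 days = May 11, 1997.

Sunday, May 11, 1997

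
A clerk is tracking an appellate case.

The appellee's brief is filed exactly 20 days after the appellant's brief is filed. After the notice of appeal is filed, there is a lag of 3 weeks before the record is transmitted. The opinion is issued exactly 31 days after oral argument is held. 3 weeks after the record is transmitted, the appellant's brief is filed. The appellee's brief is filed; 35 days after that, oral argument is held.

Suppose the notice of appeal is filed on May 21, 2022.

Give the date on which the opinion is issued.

The notice of appeal is filed: May 21, 2022.
The record is transmitted: May 21, 2022 + 3 weeks = Jun 11, 2022.
The appellant's brief is filed: Jun 11, 2022 + 3 weeks = Jul 2, 2022.
The appellee's brief is filed: Jul 2, 2022 + 20 days = Jul 22, 2022.
Oral argument is held: Jul 22, 2022 + 35 days = Aug 26, 2022.
The opinion is issued: Aug 26, 2022 + 31 days = Sep 26, 2022.

September 26, 2022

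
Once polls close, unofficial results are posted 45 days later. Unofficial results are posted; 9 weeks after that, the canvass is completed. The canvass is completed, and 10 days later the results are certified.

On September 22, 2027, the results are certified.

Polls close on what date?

The results are certified: Sep 22, 2027.
The canvass is completed: Sep 22, 2027 − 10 days = Sep 12, 2027.
Unofficial results are posted: Sep 12, 2027 − 9 weeks = Jul 11, 2027.
Polls close: Jul 11, 2027 − 45 days = May 27, 2027.

May 27, 2027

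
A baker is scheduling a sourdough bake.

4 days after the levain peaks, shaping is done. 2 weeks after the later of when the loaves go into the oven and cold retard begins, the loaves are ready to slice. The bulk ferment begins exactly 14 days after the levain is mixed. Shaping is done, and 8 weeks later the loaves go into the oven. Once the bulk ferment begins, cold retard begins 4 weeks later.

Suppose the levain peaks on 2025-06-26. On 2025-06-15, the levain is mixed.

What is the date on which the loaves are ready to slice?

2025-09-08

The levain peaks: Jun 26, 2025.
Shaping is done: Jun 26, 2025 + 4 days = Jun 30, 2025.
The loaves go into the oven: Jun 30, 2025 + 8 weeks = Aug 25, 2025.
The levain is mixed: Jun 15, 2025.
The bulk ferment begins: Jun 15, 2025 + 14 days = Jun 29, 2025.
Cold retard begins: Jun 29, 2025 + 4 weeks = Jul 27, 2025.
Both prerequisites met — the loaves go into the oven (Aug 25, 2025), cold retard begins (Jul 27, 2025); the later is Aug 25, 2025.
The loaves are ready to slice: Aug 25, 2025 + 2 weeks = Sep 8, 2025.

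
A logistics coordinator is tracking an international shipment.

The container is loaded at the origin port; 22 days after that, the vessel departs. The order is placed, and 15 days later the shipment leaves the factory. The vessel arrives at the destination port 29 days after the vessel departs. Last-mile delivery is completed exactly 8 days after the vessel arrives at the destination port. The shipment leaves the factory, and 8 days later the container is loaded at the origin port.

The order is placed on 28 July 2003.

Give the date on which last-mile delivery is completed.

18 October 2003

The order is placed: Jul 28, 2003.
The shipment leaves the factory: Jul 28, 2003 + 15 days = Aug 12, 2003.
The container is loaded at the origin port: Aug 12, 2003 + 8 days = Aug 20, 2003.
The vessel departs: Aug 20, 2003 + 22 days = Sep 11, 2003.
The vessel arrives at the destination port: Sep 11, 2003 + 29 days = Oct 10, 2003.
Last-mile delivery is completed: Oct 10, 2003 + 8 days = Oct 18, 2003.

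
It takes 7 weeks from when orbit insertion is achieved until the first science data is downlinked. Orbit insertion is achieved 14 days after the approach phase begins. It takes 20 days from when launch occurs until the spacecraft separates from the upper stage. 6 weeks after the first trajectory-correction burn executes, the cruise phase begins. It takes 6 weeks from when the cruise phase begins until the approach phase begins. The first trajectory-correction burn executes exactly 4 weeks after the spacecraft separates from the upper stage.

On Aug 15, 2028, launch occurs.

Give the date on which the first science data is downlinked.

Feb 26, 2029

Launch occurs: Aug 15, 2028.
The spacecraft separates from the upper stage: Aug 15, 2028 + 20 days = Sep 4, 2028.
The first trajectory-correction burn executes: Sep 4, 2028 + 4 weeks = Oct 2, 2028.
The cruise phase begins: Oct 2, 2028 + 6 weeks = Nov 13, 2028.
The approach phase begins: Nov 13, 2028 + 6 weeks = Dec 25, 2028.
Orbit insertion is achieved: Dec 25, 2028 + 14 days = Jan 8, 2029.
The first science data is downlinked: Jan 8, 2029 + 7 weeks = Feb 26, 2029.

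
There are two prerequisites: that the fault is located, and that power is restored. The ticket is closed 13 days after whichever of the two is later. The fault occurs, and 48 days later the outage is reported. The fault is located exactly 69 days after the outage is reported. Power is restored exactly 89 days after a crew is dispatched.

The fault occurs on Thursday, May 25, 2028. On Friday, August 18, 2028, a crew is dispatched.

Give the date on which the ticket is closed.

The fault occurs: May 25, 2028.
The outage is reported: May 25, 2028 + 48 days = Jul 12, 2028.
The fault is located: Jul 12, 2028 + 69 days = Sep 19, 2028.
A crew is dispatched: Aug 18, 2028.
Power is restored: Aug 18, 2028 + 89 days = Nov 15, 2028.
Both prerequisites met — the fault is located (Sep 19, 2028), power is restored (Nov 15, 2028); the later is Nov 15, 2028.
The ticket is closed: Nov 15, 2028 + 13 days = Nov 28, 2028.

Tuesday, November 28, 2028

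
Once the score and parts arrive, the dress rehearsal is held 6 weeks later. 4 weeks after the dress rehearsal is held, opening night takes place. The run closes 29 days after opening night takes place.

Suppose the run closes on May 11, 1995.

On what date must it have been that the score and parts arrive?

The run closes: May 11, 1995.
Opening night takes place: May 11, 1995 − 29 days = Apr 12, 1995.
The dress rehearsal is held: Apr 12, 1995 − 4 weeks = Mar 15, 1995.
The score and parts arrive: Mar 15, 1995 − 6 weeks = Feb 1, 1995.

Feb 1, 1995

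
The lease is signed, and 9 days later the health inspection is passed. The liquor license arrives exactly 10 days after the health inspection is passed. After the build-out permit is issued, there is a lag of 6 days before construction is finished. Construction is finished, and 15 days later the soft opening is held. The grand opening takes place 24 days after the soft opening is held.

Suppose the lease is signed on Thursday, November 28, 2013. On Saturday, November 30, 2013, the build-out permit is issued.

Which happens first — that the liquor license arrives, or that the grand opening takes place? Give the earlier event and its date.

The liquor license arrives — Tuesday, December 17, 2013

The lease is signed: Nov 28, 2013.
The health inspection is passed: Nov 28, 2013 + 9 days = Dec 7, 2013.
The liquor license arrives: Dec 7, 2013 + 10 days = Dec 17, 2013.
The build-out permit is issued: Nov 30, 2013.
Construction is finished: Nov 30, 2013 + 6 days = Dec 6, 2013.
The soft opening is held: Dec 6, 2013 + 15 days = Dec 21, 2013.
The grand opening takes place: Dec 21, 2013 + 24 days = Jan 14, 2014.
Comparing: the liquor license arrives on Dec 17, 2013 vs the grand opening takes place on Jan 14, 2014. Earlier: the liquor license arrives.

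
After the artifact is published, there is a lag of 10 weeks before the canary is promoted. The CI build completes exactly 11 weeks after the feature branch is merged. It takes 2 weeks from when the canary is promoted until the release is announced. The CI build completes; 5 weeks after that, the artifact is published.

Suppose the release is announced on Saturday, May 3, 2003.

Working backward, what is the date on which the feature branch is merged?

The release is announced: May 3, 2003.
The canary is promoted: May 3, 2003 − 2 weeks = Apr 19, 2003.
The artifact is published: Apr 19, 2003 − 10 weeks = Feb 8, 2003.
The CI build completes: Feb 8, 2003 − 5 weeks = Jan 4, 2003.
The feature branch is merged: Jan 4, 2003 − 11 weeks = Oct 19, 2002.

Saturday, October 19, 2002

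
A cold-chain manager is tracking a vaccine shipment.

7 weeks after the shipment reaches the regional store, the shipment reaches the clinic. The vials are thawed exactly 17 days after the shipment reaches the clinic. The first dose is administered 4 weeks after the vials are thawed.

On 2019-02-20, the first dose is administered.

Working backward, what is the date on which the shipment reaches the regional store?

The first dose is administered: Feb 20, 2019.
The vials are thawed: Feb 20, 2019 − 4 weeks = Jan 23, 2019.
The shipment reaches the clinic: Jan 23, 2019 − 17 days = Jan 6, 2019.
The shipment reaches the regional store: Jan 6, 2019 − 7 weeks = Nov 18, 2018.

2018-11-18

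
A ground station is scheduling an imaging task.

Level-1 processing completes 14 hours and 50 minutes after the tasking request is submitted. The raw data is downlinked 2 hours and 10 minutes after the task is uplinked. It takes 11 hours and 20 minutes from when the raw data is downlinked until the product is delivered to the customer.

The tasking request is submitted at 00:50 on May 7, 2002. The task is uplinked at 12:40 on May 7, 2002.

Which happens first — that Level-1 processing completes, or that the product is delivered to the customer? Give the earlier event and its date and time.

The tasking request is submitted: 00:50 May 7, 2002.
Level-1 processing completes: 00:50 May 7, 2002 + 14h50m = 15:40 May 7, 2002.
The task is uplinked: 12:40 May 7, 2002.
The raw data is downlinked: 12:40 May 7, 2002 + 2h10m = 14:50 May 7, 2002.
The product is delivered to the customer: 14:50 May 7, 2002 + 11h20m = 02:10 May 8, 2002.
Comparing: Level-1 processing completes at 15:40 May 7, 2002 vs the product is delivered to the customer at 02:10 May 8, 2002. Earlier: Level-1 processing completes.

Level-1 processing completes — 15:40 on May 7, 2002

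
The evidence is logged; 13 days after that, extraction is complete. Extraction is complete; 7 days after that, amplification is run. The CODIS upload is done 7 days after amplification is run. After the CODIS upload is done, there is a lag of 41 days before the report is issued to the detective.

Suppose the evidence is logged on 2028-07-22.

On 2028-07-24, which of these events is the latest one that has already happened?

The evidence is logged: Jul 22, 2028.
Extraction is complete: Jul 22, 2028 + 13 days = Aug 4, 2028.
Amplification is run: Aug 4, 2028 + 7 days = Aug 11, 2028.
The CODIS upload is done: Aug 11, 2028 + 7 days = Aug 18, 2028.
The report is issued to the detective: Aug 18, 2028 + 41 days = Sep 28, 2028.
Jul 24, 2028 falls between when the evidence is logged (Jul 22, 2028) and when extraction is complete (Aug 4, 2028).

The evidence is logged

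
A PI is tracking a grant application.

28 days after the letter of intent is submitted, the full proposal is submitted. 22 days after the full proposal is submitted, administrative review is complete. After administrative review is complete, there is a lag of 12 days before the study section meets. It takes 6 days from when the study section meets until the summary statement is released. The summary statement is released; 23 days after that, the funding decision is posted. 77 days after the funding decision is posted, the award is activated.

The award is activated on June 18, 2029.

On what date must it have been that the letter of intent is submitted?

The award is activated: Jun 18, 2029.
The funding decision is posted: Jun 18, 2029 − 77 days = Apr 2, 2029.
The summary statement is released: Apr 2, 2029 − 23 days = Mar 10, 2029.
The study section meets: Mar 10, 2029 − 6 days = Mar 4, 2029.
Administrative review is complete: Mar 4, 2029 − 12 days = Feb 20, 2029.
The full proposal is submitted: Feb 20, 2029 − 22 days = Jan 29, 2029.
The letter of intent is submitted: Jan 29, 2029 − 28 days = Jan 1, 2029.

January 1, 2029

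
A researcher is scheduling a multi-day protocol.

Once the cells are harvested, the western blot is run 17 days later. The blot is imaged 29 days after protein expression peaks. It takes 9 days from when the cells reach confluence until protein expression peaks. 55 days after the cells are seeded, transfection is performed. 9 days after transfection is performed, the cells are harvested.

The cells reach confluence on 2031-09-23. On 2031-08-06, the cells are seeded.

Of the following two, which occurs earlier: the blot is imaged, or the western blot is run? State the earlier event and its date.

The western blot is run — 2031-10-26

The cells reach confluence: Sep 23, 2031.
Protein expression peaks: Sep 23, 2031 + 9 days = Oct 2, 2031.
The blot is imaged: Oct 2, 2031 + 29 days = Oct 31, 2031.
The cells are seeded: Aug 6, 2031.
Transfection is performed: Aug 6, 2031 + 55 days = Sep 30, 2031.
The cells are harvested: Sep 30, 2031 + 9 days = Oct 9, 2031.
The western blot is run: Oct 9, 2031 + 17 days = Oct 26, 2031.
Comparing: the blot is imaged on Oct 31, 2031 vs the western blot is run on Oct 26, 2031. Earlier: the western blot is run.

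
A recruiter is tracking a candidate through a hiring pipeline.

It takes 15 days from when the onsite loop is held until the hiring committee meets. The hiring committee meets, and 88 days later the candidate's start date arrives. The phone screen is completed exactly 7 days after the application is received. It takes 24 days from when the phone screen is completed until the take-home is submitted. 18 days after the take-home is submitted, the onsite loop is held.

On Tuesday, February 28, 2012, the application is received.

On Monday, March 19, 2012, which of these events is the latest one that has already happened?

The phone screen is completed

The application is received: Feb 28, 2012.
The phone screen is completed: Feb 28, 2012 + 7 days = Mar 6, 2012.
The take-home is submitted: Mar 6, 2012 + 24 days = Mar 30, 2012.
The onsite loop is held: Mar 30, 2012 + 18 days = Apr 17, 2012.
The hiring committee meets: Apr 17, 2012 + 15 days = May 2, 2012.
The candidate's start date arrives: May 2, 2012 + 88 days = Jul 29, 2012.
Mar 19, 2012 falls between when the phone screen is completed (Mar 6, 2012) and when the take-home is submitted (Mar 30, 2012).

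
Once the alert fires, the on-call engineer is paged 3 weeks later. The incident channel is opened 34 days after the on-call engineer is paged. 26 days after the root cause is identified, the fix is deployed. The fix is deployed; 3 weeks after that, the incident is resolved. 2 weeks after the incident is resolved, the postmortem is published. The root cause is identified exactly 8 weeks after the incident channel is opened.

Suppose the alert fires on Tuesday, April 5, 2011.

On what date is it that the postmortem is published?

The alert fires: Apr 5, 2011.
The on-call engineer is paged: Apr 5, 2011 + 3 weeks = Apr 26, 2011.
The incident channel is opened: Apr 26, 2011 + 34 days = May 30, 2011.
The root cause is identified: May 30, 2011 + 8 weeks = Jul 25, 2011.
The fix is deployed: Jul 25, 2011 + 26 days = Aug 20, 2011.
The incident is resolved: Aug 20, 2011 + 3 weeks = Sep 10, 2011.
The postmortem is published: Sep 10, 2011 + 2 weeks = Sep 24, 2011.

Saturday, September 24, 2011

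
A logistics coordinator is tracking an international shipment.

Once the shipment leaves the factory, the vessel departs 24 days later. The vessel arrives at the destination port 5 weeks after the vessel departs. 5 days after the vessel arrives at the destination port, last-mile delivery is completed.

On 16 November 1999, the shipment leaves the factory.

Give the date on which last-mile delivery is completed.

The shipment leaves the factory: Nov 16, 1999.
The vessel departs: Nov 16, 1999 + 24 days = Dec 10, 1999.
The vessel arrives at the destination port: Dec 10, 1999 + 5 weeks = Jan 14, 2000.
Last-mile delivery is completed: Jan 14, 2000 + 5 days = Jan 19, 2000.

19 January 2000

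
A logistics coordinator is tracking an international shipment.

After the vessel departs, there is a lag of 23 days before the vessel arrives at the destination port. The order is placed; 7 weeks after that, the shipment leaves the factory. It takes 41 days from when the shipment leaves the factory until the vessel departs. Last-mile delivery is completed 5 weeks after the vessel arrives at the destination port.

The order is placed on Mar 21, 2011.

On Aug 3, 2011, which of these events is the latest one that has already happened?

The vessel arrives at the destination port

The order is placed: Mar 21, 2011.
The shipment leaves the factory: Mar 21, 2011 + 7 weeks = May 9, 2011.
The vessel departs: May 9, 2011 + 41 days = Jun 19, 2011.
The vessel arrives at the destination port: Jun 19, 2011 + 23 days = Jul 12, 2011.
Last-mile delivery is completed: Jul 12, 2011 + 5 weeks = Aug 16, 2011.
Aug 3, 2011 falls between when the vessel arrives at the destination port (Jul 12, 2011) and when last-mile delivery is completed (Aug 16, 2011).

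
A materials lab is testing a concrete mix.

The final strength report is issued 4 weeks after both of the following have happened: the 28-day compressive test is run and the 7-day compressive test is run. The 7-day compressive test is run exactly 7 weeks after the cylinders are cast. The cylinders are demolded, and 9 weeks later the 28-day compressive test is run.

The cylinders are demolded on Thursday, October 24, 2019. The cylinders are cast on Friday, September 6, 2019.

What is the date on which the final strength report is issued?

Thursday, January 23, 2020

The cylinders are demolded: Oct 24, 2019.
The 28-day compressive test is run: Oct 24, 2019 + 9 weeks = Dec 26, 2019.
The cylinders are cast: Sep 6, 2019.
The 7-day compressive test is run: Sep 6, 2019 + 7 weeks = Oct 25, 2019.
Both prerequisites met — the 28-day compressive test is run (Dec 26, 2019), the 7-day compressive test is run (Oct 25, 2019); the later is Dec 26, 2019.
The final strength report is issued: Dec 26, 2019 + 4 weeks = Jan 23, 2020.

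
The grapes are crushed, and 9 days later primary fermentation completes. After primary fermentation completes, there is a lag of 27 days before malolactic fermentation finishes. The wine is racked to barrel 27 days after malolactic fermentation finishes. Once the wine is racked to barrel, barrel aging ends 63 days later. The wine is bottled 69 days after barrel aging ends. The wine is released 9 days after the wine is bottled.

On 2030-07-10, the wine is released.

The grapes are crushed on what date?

The wine is released: Jul 10, 2030.
The wine is bottled: Jul 10, 2030 − 9 days = Jul 1, 2030.
Barrel aging ends: Jul 1, 2030 − 69 days = Apr 23, 2030.
The wine is racked to barrel: Apr 23, 2030 − 63 days = Feb 19, 2030.
Malolactic fermentation finishes: Feb 19, 2030 − 27 days = Jan 23, 2030.
Primary fermentation completes: Jan 23, 2030 − 27 days = Dec 27, 2029.
The grapes are crushed: Dec 27, 2029 − 9 days = Dec 18, 2029.

2029-12-18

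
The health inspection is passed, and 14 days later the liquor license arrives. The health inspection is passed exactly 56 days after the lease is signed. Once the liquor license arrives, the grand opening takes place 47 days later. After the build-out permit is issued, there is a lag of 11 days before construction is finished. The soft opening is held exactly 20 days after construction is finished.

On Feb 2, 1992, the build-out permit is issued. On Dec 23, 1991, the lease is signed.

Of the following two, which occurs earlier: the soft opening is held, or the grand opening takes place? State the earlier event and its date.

The soft opening is held — Mar 4, 1992

The build-out permit is issued: Feb 2, 1992.
Construction is finished: Feb 2, 1992 + 11 days = Feb 13, 1992.
The soft opening is held: Feb 13, 1992 + 20 days = Mar 4, 1992.
The lease is signed: Dec 23, 1991.
The health inspection is passed: Dec 23, 1991 + 56 days = Feb 17, 1992.
The liquor license arrives: Feb 17, 1992 + 14 days = Mar 2, 1992.
The grand opening takes place: Mar 2, 1992 + 47 days = Apr 18, 1992.
Comparing: the soft opening is held on Mar 4, 1992 vs the grand opening takes place on Apr 18, 1992. Earlier: the soft opening is held.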